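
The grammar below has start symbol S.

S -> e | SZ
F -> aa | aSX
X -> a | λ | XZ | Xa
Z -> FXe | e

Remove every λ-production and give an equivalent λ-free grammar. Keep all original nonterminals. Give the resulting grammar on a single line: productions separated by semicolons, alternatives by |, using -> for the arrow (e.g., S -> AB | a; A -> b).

S -> e | SZ; F -> aS | aa | aSX; X -> Z | a | XZ | Xa; Z -> e | Fe | FXe

Nullable set: {X}.
F -> aSX: X nullable, giving aS | aSX.
Drop X -> λ.
X -> XZ: X nullable, giving XZ | Z.
X -> Xa: X nullable, giving Xa | a.
Z -> FXe: X nullable, giving FXe | Fe.
Unchanged (no nullable symbols): S -> SZ; S -> e; F -> aa; X -> a; Z -> e.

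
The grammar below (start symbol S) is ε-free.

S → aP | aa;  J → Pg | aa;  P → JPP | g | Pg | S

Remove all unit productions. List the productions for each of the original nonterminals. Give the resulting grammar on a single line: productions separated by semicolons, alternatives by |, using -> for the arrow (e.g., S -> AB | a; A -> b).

S -> aP | aa; J -> Pg | aa; P -> g | Pg | aP | aa | JPP

Unit productions: P->S.
Unit pairs (A ⇒* B via units): (P,S).
S: inherits non-unit rules of {S} → aP | aa.
J: inherits non-unit rules of {J} → Pg | aa.
P: inherits non-unit rules of {P, S} → JPP | Pg | aP | aa | g.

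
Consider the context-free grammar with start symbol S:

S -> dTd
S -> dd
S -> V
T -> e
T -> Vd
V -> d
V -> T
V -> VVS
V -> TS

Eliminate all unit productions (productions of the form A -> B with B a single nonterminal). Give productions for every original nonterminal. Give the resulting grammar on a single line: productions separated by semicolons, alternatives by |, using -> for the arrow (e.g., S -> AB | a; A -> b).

Unit productions: S->V, V->T.
Unit pairs (A ⇒* B via units): (S,T), (S,V), (V,T).
S: inherits non-unit rules of {S, T, V} → TS | VVS | Vd | d | dTd | dd | e.
T: inherits non-unit rules of {T} → Vd | e.
V: inherits non-unit rules of {T, V} → TS | VVS | Vd | d | e.

S -> d | e | TS | Vd | dd | VVS | dTd; T -> e | Vd; V -> d | e | TS | Vd | VVS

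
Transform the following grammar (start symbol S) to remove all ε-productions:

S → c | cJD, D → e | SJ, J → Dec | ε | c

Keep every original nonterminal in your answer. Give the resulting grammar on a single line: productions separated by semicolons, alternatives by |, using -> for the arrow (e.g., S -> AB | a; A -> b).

S -> c | cD | cJD; D -> S | e | SJ; J -> c | Dec

Nullable set: {J}.
S -> cJD: J nullable, giving cD | cJD.
D -> SJ: J nullable, giving S | SJ.
Drop J -> ε.
Unchanged (no nullable symbols): S -> c; D -> e; J -> Dec; J -> c.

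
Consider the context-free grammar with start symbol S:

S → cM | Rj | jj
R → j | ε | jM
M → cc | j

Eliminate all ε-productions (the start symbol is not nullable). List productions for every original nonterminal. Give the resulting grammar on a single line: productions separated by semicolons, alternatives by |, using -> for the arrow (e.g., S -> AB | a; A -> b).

S -> j | Rj | cM | jj; M -> j | cc; R -> j | jM

Nullable set: {R}.
S -> Rj: R nullable, giving Rj | j.
Drop R -> ε.
Unchanged (no nullable symbols): S -> cM; S -> jj; M -> cc; M -> j; R -> j; R -> jM.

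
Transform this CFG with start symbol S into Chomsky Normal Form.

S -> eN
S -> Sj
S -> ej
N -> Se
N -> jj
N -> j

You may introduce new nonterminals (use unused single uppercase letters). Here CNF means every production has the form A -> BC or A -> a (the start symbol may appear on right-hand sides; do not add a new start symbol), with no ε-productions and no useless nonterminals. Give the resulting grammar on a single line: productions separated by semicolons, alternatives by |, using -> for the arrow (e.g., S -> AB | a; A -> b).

S -> AB | AN | SB; A -> e; B -> j; N -> j | BB | SA

No ε-productions.
No unit productions to eliminate.
TERM: introduce A -> e, B -> j and substitute in every rule of length ≥2.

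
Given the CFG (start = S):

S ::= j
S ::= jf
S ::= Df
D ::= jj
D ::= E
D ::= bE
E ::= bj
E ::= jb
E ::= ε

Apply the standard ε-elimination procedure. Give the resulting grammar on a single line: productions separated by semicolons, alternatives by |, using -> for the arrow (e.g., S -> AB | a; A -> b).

S -> f | j | Df | jf; D -> E | b | bE | jj; E -> bj | jb

Nullable set: {D, E}.
S -> Df: D nullable, giving Df | f.
D -> E: E nullable, giving E.
D -> bE: E nullable, giving b | bE.
Drop E -> ε.
Unchanged (no nullable symbols): S -> j; S -> jf; D -> jj; E -> bj; E -> jb.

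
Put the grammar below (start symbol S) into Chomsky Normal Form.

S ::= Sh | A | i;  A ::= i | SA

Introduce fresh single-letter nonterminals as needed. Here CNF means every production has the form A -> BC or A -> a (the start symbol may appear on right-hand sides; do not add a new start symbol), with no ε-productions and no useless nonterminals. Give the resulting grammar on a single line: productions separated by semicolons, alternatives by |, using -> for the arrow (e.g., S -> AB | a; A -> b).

S -> i | SA | SB; A -> i | SA; B -> h

No ε-productions.
After unit-elimination: S -> i | SA | Sh; A -> i | SA.
TERM: introduce B -> h and substitute in every rule of length ≥2.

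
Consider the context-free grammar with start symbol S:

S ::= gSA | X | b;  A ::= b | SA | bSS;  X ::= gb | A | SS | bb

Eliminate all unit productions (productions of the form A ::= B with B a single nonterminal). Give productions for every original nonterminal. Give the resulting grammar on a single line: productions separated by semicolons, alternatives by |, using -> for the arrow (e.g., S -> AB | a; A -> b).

Unit productions: S->X, X->A.
Unit pairs (A ⇒* B via units): (S,A), (S,X), (X,A).
S: inherits non-unit rules of {A, S, X} → SA | SS | b | bSS | bb | gSA | gb.
A: inherits non-unit rules of {A} → SA | b | bSS.
X: inherits non-unit rules of {A, X} → SA | SS | b | bSS | bb | gb.

S -> b | SA | SS | bb | gb | bSS | gSA; A -> b | SA | bSS; X -> b | SA | SS | bb | gb | bSS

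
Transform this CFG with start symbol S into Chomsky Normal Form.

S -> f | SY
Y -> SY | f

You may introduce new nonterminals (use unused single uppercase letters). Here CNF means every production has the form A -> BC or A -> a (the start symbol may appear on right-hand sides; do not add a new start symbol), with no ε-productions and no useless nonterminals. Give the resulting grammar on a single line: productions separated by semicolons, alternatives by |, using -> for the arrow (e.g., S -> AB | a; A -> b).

No ε-productions.
No unit productions to eliminate.

S -> f | SY; Y -> f | SY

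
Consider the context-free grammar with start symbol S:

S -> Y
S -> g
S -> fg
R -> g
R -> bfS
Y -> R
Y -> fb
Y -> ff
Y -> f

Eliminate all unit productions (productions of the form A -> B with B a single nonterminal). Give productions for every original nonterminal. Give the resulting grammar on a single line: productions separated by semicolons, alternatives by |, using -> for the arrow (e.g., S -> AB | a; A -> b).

S -> f | g | fb | ff | fg | bfS; R -> g | bfS; Y -> f | g | fb | ff | bfS

Unit productions: S->Y, Y->R.
Unit pairs (A ⇒* B via units): (S,R), (S,Y), (Y,R).
S: inherits non-unit rules of {R, S, Y} → bfS | f | fb | ff | fg | g.
R: inherits non-unit rules of {R} → bfS | g.
Y: inherits non-unit rules of {R, Y} → bfS | f | fb | ff | g.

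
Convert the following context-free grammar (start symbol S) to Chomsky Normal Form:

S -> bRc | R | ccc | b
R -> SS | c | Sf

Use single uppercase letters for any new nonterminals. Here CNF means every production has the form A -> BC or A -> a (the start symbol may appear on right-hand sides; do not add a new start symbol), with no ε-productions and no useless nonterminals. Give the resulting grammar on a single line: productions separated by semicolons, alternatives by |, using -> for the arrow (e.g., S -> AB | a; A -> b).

S -> b | c | BD | CE | SA | SS; A -> f; B -> b; C -> c; D -> RC; E -> CC; R -> c | SA | SS

No ε-productions.
After unit-elimination: S -> b | c | SS | Sf | bRc | ccc; R -> c | SS | Sf.
TERM: introduce B -> b, C -> c, A -> f and substitute in every rule of length ≥2.
BIN: S -> BRC becomes S -> BD, D -> RC; S -> CCC becomes S -> CE, E -> CC.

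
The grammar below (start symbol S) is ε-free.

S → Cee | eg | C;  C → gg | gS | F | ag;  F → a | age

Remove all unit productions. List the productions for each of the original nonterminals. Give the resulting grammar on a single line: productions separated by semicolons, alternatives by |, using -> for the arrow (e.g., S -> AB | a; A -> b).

Unit productions: C->F, S->C.
Unit pairs (A ⇒* B via units): (C,F), (S,C), (S,F).
S: inherits non-unit rules of {C, F, S} → Cee | a | ag | age | eg | gS | gg.
C: inherits non-unit rules of {C, F} → a | ag | age | gS | gg.
F: inherits non-unit rules of {F} → a | age.

S -> a | ag | eg | gS | gg | Cee | age; C -> a | ag | gS | gg | age; F -> a | age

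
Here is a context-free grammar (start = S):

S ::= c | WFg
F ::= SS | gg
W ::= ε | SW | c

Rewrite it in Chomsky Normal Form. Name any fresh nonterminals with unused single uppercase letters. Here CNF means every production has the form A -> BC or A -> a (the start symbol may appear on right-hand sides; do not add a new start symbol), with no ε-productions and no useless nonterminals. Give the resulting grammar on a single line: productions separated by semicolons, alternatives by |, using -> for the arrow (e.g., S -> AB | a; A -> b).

Nullable: {W}; after ε-elimination: S -> c | Fg | WFg; F -> SS | gg; W -> S | c | SW.
After unit-elimination: S -> c | Fg | WFg; F -> SS | gg; W -> c | Fg | SW | WFg.
TERM: introduce A -> g and substitute in every rule of length ≥2.
BIN: S -> WFA becomes S -> WB, B -> FA; W -> WFA becomes W -> WC, C -> FA.

S -> c | FA | WB; A -> g; B -> FA; C -> FA; F -> AA | SS; W -> c | FA | SW | WC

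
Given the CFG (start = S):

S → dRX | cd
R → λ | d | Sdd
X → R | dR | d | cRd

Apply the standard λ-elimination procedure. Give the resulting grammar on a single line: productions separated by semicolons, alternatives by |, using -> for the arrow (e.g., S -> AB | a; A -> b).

Nullable set: {R, X}.
S -> dRX: R, X nullable, giving d | dR | dRX | dX.
Drop R -> λ.
X -> R: R nullable, giving R.
X -> cRd: R nullable, giving cRd | cd.
X -> dR: R nullable, giving d | dR.
Unchanged (no nullable symbols): S -> cd; R -> Sdd; R -> d; X -> d.

S -> d | cd | dR | dX | dRX; R -> d | Sdd; X -> R | d | cd | dR | cRd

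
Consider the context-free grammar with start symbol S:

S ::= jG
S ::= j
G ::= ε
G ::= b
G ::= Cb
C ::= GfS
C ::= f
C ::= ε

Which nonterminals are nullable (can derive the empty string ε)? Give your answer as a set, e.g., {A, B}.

Directly nullable (have an ε-rule): {C, G}.
Not nullable: S — each has a terminal in every rule's right-hand side or depends on a non-nullable symbol.

{C, G}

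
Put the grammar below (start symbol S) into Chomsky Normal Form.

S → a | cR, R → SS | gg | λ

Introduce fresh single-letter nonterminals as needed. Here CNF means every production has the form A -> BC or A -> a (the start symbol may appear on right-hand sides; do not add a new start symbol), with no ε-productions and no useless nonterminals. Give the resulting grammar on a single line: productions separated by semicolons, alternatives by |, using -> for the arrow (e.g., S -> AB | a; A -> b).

Nullable: {R}; after ε-elimination: S -> a | c | cR; R -> SS | gg.
No unit productions to eliminate.
TERM: introduce B -> c, A -> g and substitute in every rule of length ≥2.

S -> a | c | BR; A -> g; B -> c; R -> AA | SS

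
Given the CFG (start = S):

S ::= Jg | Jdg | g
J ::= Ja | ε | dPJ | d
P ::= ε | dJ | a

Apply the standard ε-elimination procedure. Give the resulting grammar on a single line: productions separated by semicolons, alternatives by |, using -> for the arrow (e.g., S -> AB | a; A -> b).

Nullable set: {J, P}.
S -> Jdg: J nullable, giving Jdg | dg.
S -> Jg: J nullable, giving Jg | g.
Drop J -> ε.
J -> Ja: J nullable, giving Ja | a.
J -> dPJ: P, J nullable, giving d | dJ | dP | dPJ.
Drop P -> ε.
P -> dJ: J nullable, giving d | dJ.
Unchanged (no nullable symbols): S -> g; J -> d; P -> a.

S -> g | Jg | dg | Jdg; J -> a | d | Ja | dJ | dP | dPJ; P -> a | d | dJ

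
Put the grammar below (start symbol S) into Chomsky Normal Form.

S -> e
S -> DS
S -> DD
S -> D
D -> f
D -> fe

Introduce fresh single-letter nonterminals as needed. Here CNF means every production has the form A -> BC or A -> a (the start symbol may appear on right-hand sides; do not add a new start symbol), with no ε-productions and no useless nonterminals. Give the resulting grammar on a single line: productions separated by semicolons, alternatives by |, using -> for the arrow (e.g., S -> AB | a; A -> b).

S -> e | f | AB | DD | DS; A -> f; B -> e; D -> f | AB

No ε-productions.
After unit-elimination: S -> e | f | DD | DS | fe; D -> f | fe.
TERM: introduce B -> e, A -> f and substitute in every rule of length ≥2.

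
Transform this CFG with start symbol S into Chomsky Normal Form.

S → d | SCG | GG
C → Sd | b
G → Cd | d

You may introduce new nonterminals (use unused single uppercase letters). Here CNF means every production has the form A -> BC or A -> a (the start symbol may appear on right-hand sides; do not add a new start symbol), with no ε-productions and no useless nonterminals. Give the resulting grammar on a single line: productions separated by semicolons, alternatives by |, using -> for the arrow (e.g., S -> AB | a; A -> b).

S -> d | GG | SB; A -> d; B -> CG; C -> b | SA; G -> d | CA

No ε-productions.
No unit productions to eliminate.
TERM: introduce A -> d and substitute in every rule of length ≥2.
BIN: S -> SCG becomes S -> SB, B -> CG.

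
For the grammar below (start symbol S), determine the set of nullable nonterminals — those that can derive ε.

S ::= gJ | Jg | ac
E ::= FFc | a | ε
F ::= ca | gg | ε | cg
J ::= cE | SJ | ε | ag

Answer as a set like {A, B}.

{E, F, J}

Directly nullable (have an ε-rule): {E, F, J}.
Not nullable: S — each has a terminal in every rule's right-hand side or depends on a non-nullable symbol.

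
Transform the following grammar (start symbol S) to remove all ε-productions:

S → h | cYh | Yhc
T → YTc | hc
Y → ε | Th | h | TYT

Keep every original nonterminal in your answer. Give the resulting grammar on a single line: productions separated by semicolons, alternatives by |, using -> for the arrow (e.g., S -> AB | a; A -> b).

S -> h | ch | hc | Yhc | cYh; T -> Tc | hc | YTc; Y -> h | TT | Th | TYT

Nullable set: {Y}.
S -> Yhc: Y nullable, giving Yhc | hc.
S -> cYh: Y nullable, giving cYh | ch.
T -> YTc: Y nullable, giving Tc | YTc.
Drop Y -> ε.
Y -> TYT: Y nullable, giving TT | TYT.
Unchanged (no nullable symbols): S -> h; T -> hc; Y -> Th; Y -> h.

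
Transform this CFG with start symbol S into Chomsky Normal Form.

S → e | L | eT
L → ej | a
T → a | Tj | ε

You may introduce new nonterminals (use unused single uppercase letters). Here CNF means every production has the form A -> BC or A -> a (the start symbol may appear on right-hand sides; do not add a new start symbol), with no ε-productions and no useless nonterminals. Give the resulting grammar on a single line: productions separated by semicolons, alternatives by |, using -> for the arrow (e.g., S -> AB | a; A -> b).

S -> a | e | AB | AT; A -> e; B -> j; T -> a | j | TB

Nullable: {T}; after ε-elimination: S -> L | e | eT; L -> a | ej; T -> a | j | Tj.
After unit-elimination: S -> a | e | eT | ej; L -> a | ej; T -> a | j | Tj.
TERM: introduce A -> e, B -> j and substitute in every rule of length ≥2.
Drop unreachable/unproductive: L.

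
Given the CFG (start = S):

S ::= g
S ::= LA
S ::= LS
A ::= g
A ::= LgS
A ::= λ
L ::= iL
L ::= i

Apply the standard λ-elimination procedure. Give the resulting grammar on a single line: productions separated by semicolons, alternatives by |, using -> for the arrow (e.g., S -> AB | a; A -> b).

S -> L | g | LA | LS; A -> g | LgS; L -> i | iL

Nullable set: {A}.
S -> LA: A nullable, giving L | LA.
Drop A -> λ.
Unchanged (no nullable symbols): S -> LS; S -> g; A -> LgS; A -> g; L -> i; L -> iL.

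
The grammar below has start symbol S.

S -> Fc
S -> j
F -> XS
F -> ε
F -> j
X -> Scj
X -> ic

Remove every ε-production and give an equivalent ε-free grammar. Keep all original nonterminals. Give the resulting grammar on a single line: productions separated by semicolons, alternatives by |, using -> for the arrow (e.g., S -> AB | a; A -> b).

Nullable set: {F}.
S -> Fc: F nullable, giving Fc | c.
Drop F -> ε.
Unchanged (no nullable symbols): S -> j; F -> XS; F -> j; X -> Scj; X -> ic.

S -> c | j | Fc; F -> j | XS; X -> ic | Scj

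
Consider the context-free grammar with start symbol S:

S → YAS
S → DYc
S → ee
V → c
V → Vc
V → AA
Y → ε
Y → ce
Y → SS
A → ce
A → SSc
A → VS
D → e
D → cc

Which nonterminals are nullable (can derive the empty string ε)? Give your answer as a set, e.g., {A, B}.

{Y}

Directly nullable (have an ε-rule): {Y}.
Not nullable: A, D, S, V — each has a terminal in every rule's right-hand side or depends on a non-nullable symbol.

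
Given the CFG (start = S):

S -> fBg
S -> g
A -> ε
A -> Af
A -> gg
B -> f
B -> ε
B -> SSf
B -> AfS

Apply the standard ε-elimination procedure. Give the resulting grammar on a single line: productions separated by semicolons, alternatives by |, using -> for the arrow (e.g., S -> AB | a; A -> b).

S -> g | fg | fBg; A -> f | Af | gg; B -> f | fS | AfS | SSf

Nullable set: {A, B}.
S -> fBg: B nullable, giving fBg | fg.
Drop A -> ε.
A -> Af: A nullable, giving Af | f.
Drop B -> ε.
B -> AfS: A nullable, giving AfS | fS.
Unchanged (no nullable symbols): S -> g; A -> gg; B -> SSf; B -> f.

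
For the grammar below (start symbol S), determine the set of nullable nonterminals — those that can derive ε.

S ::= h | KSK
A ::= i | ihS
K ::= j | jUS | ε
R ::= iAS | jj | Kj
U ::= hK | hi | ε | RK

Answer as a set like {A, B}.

{K, U}

Directly nullable (have an ε-rule): {K, U}.
Not nullable: A, R, S — each has a terminal in every rule's right-hand side or depends on a non-nullable symbol.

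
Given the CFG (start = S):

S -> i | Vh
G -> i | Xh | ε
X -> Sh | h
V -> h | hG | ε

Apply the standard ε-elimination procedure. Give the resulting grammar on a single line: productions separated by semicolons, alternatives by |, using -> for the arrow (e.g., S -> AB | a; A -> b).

Nullable set: {G, V}.
S -> Vh: V nullable, giving Vh | h.
Drop G -> ε.
Drop V -> ε.
V -> hG: G nullable, giving h | hG.
Unchanged (no nullable symbols): S -> i; G -> Xh; G -> i; V -> h; X -> Sh; X -> h.

S -> h | i | Vh; G -> i | Xh; V -> h | hG; X -> h | Sh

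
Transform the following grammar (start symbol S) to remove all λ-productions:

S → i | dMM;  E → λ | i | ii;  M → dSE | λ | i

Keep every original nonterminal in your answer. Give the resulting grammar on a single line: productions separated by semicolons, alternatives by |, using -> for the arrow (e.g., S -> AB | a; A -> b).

S -> d | i | dM | dMM; E -> i | ii; M -> i | dS | dSE

Nullable set: {E, M}.
S -> dMM: M, M nullable, giving d | dM | dMM.
Drop E -> λ.
Drop M -> λ.
M -> dSE: E nullable, giving dS | dSE.
Unchanged (no nullable symbols): S -> i; E -> i; E -> ii; M -> i.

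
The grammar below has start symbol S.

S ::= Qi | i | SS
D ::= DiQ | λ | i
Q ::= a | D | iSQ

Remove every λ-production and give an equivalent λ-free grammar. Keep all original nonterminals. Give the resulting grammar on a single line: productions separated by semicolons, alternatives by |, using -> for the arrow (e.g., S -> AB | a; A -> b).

Nullable set: {D, Q}.
S -> Qi: Q nullable, giving Qi | i.
Drop D -> λ.
D -> DiQ: D, Q nullable, giving Di | DiQ | i | iQ.
Q -> D: D nullable, giving D.
Q -> iSQ: Q nullable, giving iS | iSQ.
Unchanged (no nullable symbols): S -> SS; S -> i; D -> i; Q -> a.

S -> i | Qi | SS; D -> i | Di | iQ | DiQ; Q -> D | a | iS | iSQ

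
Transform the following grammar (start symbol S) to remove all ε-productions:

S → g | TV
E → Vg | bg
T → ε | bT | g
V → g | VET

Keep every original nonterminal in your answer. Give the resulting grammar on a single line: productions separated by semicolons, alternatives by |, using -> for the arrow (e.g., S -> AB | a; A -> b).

S -> V | g | TV; E -> Vg | bg; T -> b | g | bT; V -> g | VE | VET

Nullable set: {T}.
S -> TV: T nullable, giving TV | V.
Drop T -> ε.
T -> bT: T nullable, giving b | bT.
V -> VET: T nullable, giving VE | VET.
Unchanged (no nullable symbols): S -> g; E -> Vg; E -> bg; T -> g; V -> g.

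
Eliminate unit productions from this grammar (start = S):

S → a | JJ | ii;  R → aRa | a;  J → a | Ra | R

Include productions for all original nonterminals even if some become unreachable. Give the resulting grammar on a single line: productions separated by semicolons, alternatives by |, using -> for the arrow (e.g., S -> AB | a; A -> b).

S -> a | JJ | ii; J -> a | Ra | aRa; R -> a | aRa

Unit productions: J->R.
Unit pairs (A ⇒* B via units): (J,R).
S: inherits non-unit rules of {S} → JJ | a | ii.
J: inherits non-unit rules of {J, R} → Ra | a | aRa.
R: inherits non-unit rules of {R} → a | aRa.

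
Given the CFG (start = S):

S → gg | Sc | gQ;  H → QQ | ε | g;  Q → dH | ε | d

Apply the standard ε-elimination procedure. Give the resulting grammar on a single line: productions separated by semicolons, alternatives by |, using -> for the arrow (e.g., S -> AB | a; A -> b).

Nullable set: {H, Q}.
S -> gQ: Q nullable, giving g | gQ.
Drop H -> ε.
H -> QQ: Q, Q nullable, giving Q | QQ.
Drop Q -> ε.
Q -> dH: H nullable, giving d | dH.
Unchanged (no nullable symbols): S -> Sc; S -> gg; H -> g; Q -> d.

S -> g | Sc | gQ | gg; H -> Q | g | QQ; Q -> d | dH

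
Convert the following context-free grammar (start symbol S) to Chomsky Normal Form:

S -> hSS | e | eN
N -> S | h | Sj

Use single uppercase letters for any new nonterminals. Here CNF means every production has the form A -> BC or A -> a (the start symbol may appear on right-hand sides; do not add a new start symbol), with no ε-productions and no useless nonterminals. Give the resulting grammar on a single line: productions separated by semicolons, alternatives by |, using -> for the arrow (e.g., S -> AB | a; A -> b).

S -> e | BN | CE; A -> j; B -> e; C -> h; D -> SS; E -> SS; N -> e | h | BN | CD | SA

No ε-productions.
After unit-elimination: S -> e | eN | hSS; N -> e | h | Sj | eN | hSS.
TERM: introduce B -> e, C -> h, A -> j and substitute in every rule of length ≥2.
BIN: N -> CSS becomes N -> CD, D -> SS; S -> CSS becomes S -> CE, E -> SS.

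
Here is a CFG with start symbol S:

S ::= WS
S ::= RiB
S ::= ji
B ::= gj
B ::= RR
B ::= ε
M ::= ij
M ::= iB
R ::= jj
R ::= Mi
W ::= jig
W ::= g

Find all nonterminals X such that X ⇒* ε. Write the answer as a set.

{B}

Directly nullable (have an ε-rule): {B}.
Not nullable: M, R, S, W — each has a terminal in every rule's right-hand side or depends on a non-nullable symbol.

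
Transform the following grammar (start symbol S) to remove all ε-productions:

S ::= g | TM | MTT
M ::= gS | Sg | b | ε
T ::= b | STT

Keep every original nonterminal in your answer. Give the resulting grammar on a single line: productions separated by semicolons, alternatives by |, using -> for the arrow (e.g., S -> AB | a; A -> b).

Nullable set: {M}.
S -> MTT: M nullable, giving MTT | TT.
S -> TM: M nullable, giving T | TM.
Drop M -> ε.
Unchanged (no nullable symbols): S -> g; M -> Sg; M -> b; M -> gS; T -> STT; T -> b.

S -> T | g | TM | TT | MTT; M -> b | Sg | gS; T -> b | STT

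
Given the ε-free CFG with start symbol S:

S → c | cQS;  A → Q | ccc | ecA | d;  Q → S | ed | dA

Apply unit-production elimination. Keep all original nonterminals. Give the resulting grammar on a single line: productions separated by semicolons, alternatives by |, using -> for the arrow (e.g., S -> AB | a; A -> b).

Unit productions: A->Q, Q->S.
Unit pairs (A ⇒* B via units): (A,Q), (A,S), (Q,S).
S: inherits non-unit rules of {S} → c | cQS.
A: inherits non-unit rules of {A, Q, S} → c | cQS | ccc | d | dA | ecA | ed.
Q: inherits non-unit rules of {Q, S} → c | cQS | dA | ed.

S -> c | cQS; A -> c | d | dA | ed | cQS | ccc | ecA; Q -> c | dA | ed | cQS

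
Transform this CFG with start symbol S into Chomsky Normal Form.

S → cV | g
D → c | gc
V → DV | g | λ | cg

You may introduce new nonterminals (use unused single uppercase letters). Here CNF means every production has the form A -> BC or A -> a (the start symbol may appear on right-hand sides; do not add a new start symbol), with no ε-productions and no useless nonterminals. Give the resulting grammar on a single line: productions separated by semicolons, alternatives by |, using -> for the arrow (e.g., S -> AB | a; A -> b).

Nullable: {V}; after ε-elimination: S -> c | g | cV; D -> c | gc; V -> D | g | DV | cg.
After unit-elimination: S -> c | g | cV; D -> c | gc; V -> c | g | DV | cg | gc.
TERM: introduce B -> c, A -> g and substitute in every rule of length ≥2.

S -> c | g | BV; A -> g; B -> c; D -> c | AB; V -> c | g | AB | BA | DV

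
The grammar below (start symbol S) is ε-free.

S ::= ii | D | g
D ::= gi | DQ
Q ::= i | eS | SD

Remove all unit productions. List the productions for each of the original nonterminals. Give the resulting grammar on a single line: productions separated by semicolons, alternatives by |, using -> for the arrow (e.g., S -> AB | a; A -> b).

Unit productions: S->D.
Unit pairs (A ⇒* B via units): (S,D).
S: inherits non-unit rules of {D, S} → DQ | g | gi | ii.
D: inherits non-unit rules of {D} → DQ | gi.
Q: inherits non-unit rules of {Q} → SD | eS | i.

S -> g | DQ | gi | ii; D -> DQ | gi; Q -> i | SD | eS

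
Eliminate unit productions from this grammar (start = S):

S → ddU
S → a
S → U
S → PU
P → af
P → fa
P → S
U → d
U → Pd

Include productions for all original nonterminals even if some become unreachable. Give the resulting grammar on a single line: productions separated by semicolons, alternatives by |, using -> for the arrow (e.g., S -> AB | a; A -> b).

S -> a | d | PU | Pd | ddU; P -> a | d | PU | Pd | af | fa | ddU; U -> d | Pd

Unit productions: P->S, S->U.
Unit pairs (A ⇒* B via units): (P,S), (P,U), (S,U).
S: inherits non-unit rules of {S, U} → PU | Pd | a | d | ddU.
P: inherits non-unit rules of {P, S, U} → PU | Pd | a | af | d | ddU | fa.
U: inherits non-unit rules of {U} → Pd | d.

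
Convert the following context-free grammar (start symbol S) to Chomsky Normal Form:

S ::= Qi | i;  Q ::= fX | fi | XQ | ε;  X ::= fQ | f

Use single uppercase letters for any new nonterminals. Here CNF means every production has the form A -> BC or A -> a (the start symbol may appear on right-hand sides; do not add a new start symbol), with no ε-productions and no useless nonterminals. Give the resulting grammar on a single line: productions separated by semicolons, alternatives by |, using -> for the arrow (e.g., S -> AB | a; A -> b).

Nullable: {Q}; after ε-elimination: S -> i | Qi; Q -> X | XQ | fX | fi; X -> f | fQ.
After unit-elimination: S -> i | Qi; Q -> f | XQ | fQ | fX | fi; X -> f | fQ.
TERM: introduce A -> f, B -> i and substitute in every rule of length ≥2.

S -> i | QB; A -> f; B -> i; Q -> f | AB | AQ | AX | XQ; X -> f | AQ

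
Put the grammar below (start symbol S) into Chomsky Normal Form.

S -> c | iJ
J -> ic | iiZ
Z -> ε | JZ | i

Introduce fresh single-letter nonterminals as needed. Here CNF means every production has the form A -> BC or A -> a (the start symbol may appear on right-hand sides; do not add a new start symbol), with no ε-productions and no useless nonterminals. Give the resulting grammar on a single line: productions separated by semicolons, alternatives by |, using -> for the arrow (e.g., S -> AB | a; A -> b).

S -> c | AJ; A -> i; B -> c; C -> AZ; D -> AZ; J -> AA | AB | AC; Z -> i | AA | AB | AD | JZ

Nullable: {Z}; after ε-elimination: S -> c | iJ; J -> ic | ii | iiZ; Z -> J | i | JZ.
After unit-elimination: S -> c | iJ; J -> ic | ii | iiZ; Z -> i | JZ | ic | ii | iiZ.
TERM: introduce B -> c, A -> i and substitute in every rule of length ≥2.
BIN: J -> AAZ becomes J -> AC, C -> AZ; Z -> AAZ becomes Z -> AD, D -> AZ.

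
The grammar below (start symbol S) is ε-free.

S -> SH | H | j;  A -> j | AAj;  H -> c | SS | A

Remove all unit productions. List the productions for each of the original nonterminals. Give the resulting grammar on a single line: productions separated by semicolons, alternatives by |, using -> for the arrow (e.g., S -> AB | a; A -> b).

S -> c | j | SH | SS | AAj; A -> j | AAj; H -> c | j | SS | AAj

Unit productions: H->A, S->H.
Unit pairs (A ⇒* B via units): (H,A), (S,A), (S,H).
S: inherits non-unit rules of {A, H, S} → AAj | SH | SS | c | j.
A: inherits non-unit rules of {A} → AAj | j.
H: inherits non-unit rules of {A, H} → AAj | SS | c | j.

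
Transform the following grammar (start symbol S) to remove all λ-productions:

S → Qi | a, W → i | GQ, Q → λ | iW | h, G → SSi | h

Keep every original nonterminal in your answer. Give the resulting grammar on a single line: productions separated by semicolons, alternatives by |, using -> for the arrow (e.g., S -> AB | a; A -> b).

S -> a | i | Qi; G -> h | SSi; Q -> h | iW; W -> G | i | GQ

Nullable set: {Q}.
S -> Qi: Q nullable, giving Qi | i.
Drop Q -> λ.
W -> GQ: Q nullable, giving G | GQ.
Unchanged (no nullable symbols): S -> a; G -> SSi; G -> h; Q -> h; Q -> iW; W -> i.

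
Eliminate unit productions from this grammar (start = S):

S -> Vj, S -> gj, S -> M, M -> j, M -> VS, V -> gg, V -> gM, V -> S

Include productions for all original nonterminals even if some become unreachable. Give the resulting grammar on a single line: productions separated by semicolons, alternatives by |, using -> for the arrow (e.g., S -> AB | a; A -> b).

Unit productions: S->M, V->S.
Unit pairs (A ⇒* B via units): (S,M), (V,M), (V,S).
S: inherits non-unit rules of {M, S} → VS | Vj | gj | j.
M: inherits non-unit rules of {M} → VS | j.
V: inherits non-unit rules of {M, S, V} → VS | Vj | gM | gg | gj | j.

S -> j | VS | Vj | gj; M -> j | VS; V -> j | VS | Vj | gM | gg | gj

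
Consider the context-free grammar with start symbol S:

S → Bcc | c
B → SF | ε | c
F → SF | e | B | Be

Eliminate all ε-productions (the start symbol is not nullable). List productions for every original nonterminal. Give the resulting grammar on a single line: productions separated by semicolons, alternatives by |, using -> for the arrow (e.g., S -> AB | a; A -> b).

Nullable set: {B, F}.
S -> Bcc: B nullable, giving Bcc | cc.
Drop B -> ε.
B -> SF: F nullable, giving S | SF.
F -> B: B nullable, giving B.
F -> Be: B nullable, giving Be | e.
F -> SF: F nullable, giving S | SF.
Unchanged (no nullable symbols): S -> c; B -> c; F -> e.

S -> c | cc | Bcc; B -> S | c | SF; F -> B | S | e | Be | SF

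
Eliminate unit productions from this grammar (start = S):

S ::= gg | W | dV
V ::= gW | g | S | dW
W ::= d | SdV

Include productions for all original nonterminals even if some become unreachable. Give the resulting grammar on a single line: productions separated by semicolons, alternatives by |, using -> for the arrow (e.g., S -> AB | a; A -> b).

S -> d | dV | gg | SdV; V -> d | g | dV | dW | gW | gg | SdV; W -> d | SdV

Unit productions: S->W, V->S.
Unit pairs (A ⇒* B via units): (S,W), (V,S), (V,W).
S: inherits non-unit rules of {S, W} → SdV | d | dV | gg.
V: inherits non-unit rules of {S, V, W} → SdV | d | dV | dW | g | gW | gg.
W: inherits non-unit rules of {W} → SdV | d.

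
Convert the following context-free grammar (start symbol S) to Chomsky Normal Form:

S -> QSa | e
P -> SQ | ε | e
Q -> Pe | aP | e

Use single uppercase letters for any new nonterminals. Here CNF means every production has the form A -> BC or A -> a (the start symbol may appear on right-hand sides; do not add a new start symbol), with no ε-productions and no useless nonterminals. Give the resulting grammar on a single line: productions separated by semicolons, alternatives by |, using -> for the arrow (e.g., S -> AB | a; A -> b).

Nullable: {P}; after ε-elimination: S -> e | QSa; P -> e | SQ; Q -> a | e | Pe | aP.
No unit productions to eliminate.
TERM: introduce B -> a, A -> e and substitute in every rule of length ≥2.
BIN: S -> QSB becomes S -> QC, C -> SB.

S -> e | QC; A -> e; B -> a; C -> SB; P -> e | SQ; Q -> a | e | BP | PA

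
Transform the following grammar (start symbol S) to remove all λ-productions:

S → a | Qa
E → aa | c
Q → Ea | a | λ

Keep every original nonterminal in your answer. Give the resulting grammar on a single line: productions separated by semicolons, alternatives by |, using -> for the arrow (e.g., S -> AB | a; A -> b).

S -> a | Qa; E -> c | aa; Q -> a | Ea

Nullable set: {Q}.
S -> Qa: Q nullable, giving Qa | a.
Drop Q -> λ.
Unchanged (no nullable symbols): S -> a; E -> aa; E -> c; Q -> Ea; Q -> a.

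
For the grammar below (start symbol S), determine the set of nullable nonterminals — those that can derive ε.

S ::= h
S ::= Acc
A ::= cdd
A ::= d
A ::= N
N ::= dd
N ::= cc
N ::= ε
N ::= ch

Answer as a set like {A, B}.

Directly nullable (have an ε-rule): {N}.
A is nullable via A -> N (every symbol on the right is already known nullable).
Not nullable: S — each has a terminal in every rule's right-hand side or depends on a non-nullable symbol.

{A, N}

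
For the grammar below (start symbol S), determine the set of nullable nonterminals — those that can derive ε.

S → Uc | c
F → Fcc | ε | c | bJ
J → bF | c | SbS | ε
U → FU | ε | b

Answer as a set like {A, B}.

{F, J, U}

Directly nullable (have an ε-rule): {F, J, U}.
Not nullable: S — each has a terminal in every rule's right-hand side or depends on a non-nullable symbol.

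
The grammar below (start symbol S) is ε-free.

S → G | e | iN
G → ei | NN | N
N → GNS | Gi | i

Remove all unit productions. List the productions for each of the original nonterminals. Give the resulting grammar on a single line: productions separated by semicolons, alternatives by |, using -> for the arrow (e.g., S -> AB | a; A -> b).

Unit productions: G->N, S->G.
Unit pairs (A ⇒* B via units): (G,N), (S,G), (S,N).
S: inherits non-unit rules of {G, N, S} → GNS | Gi | NN | e | ei | i | iN.
G: inherits non-unit rules of {G, N} → GNS | Gi | NN | ei | i.
N: inherits non-unit rules of {N} → GNS | Gi | i.

S -> e | i | Gi | NN | ei | iN | GNS; G -> i | Gi | NN | ei | GNS; N -> i | Gi | GNS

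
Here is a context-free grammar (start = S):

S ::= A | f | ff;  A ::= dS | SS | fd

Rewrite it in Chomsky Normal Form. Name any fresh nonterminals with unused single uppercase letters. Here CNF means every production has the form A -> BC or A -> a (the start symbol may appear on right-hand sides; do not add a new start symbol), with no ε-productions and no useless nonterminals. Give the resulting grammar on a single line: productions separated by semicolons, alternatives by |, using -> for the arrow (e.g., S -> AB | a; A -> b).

S -> f | BS | CB | CC | SS; B -> d; C -> f

No ε-productions.
After unit-elimination: S -> f | SS | dS | fd | ff; A -> SS | dS | fd.
TERM: introduce B -> d, C -> f and substitute in every rule of length ≥2.
Drop unreachable/unproductive: A.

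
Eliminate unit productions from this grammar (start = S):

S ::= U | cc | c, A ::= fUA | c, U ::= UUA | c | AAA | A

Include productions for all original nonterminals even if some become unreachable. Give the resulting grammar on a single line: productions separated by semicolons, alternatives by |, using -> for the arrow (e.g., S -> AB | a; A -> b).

S -> c | cc | AAA | UUA | fUA; A -> c | fUA; U -> c | AAA | UUA | fUA

Unit productions: S->U, U->A.
Unit pairs (A ⇒* B via units): (S,A), (S,U), (U,A).
S: inherits non-unit rules of {A, S, U} → AAA | UUA | c | cc | fUA.
A: inherits non-unit rules of {A} → c | fUA.
U: inherits non-unit rules of {A, U} → AAA | UUA | c | fUA.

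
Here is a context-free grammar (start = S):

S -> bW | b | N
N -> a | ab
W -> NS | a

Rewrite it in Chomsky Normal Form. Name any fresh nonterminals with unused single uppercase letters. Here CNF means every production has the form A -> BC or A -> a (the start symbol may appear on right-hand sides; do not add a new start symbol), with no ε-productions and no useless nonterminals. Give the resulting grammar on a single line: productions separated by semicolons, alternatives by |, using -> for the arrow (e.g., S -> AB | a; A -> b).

No ε-productions.
After unit-elimination: S -> a | b | ab | bW; N -> a | ab; W -> a | NS.
TERM: introduce A -> a, B -> b and substitute in every rule of length ≥2.

S -> a | b | AB | BW; A -> a; B -> b; N -> a | AB; W -> a | NS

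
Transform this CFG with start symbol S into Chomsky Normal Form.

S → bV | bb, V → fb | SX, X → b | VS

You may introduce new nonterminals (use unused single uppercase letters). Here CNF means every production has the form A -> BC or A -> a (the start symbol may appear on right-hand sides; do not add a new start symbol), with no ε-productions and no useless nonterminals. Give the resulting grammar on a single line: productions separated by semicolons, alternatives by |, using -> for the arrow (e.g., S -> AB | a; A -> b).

S -> AA | AV; A -> b; B -> f; V -> BA | SX; X -> b | VS

No ε-productions.
No unit productions to eliminate.
TERM: introduce A -> b, B -> f and substitute in every rule of length ≥2.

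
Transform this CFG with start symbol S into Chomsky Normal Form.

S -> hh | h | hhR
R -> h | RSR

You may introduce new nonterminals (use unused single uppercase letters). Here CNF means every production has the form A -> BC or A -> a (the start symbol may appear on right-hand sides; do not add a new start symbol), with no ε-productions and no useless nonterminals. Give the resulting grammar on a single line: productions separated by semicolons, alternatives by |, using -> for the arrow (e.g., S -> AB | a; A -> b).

S -> h | AA | AC; A -> h; B -> SR; C -> AR; R -> h | RB

No ε-productions.
No unit productions to eliminate.
TERM: introduce A -> h and substitute in every rule of length ≥2.
BIN: R -> RSR becomes R -> RB, B -> SR; S -> AAR becomes S -> AC, C -> AR.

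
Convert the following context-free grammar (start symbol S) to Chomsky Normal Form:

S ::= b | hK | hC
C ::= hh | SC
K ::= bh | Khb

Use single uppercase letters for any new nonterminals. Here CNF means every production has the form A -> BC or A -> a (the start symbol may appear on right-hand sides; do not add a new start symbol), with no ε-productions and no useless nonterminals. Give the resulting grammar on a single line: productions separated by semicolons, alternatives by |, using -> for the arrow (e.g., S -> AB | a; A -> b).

No ε-productions.
No unit productions to eliminate.
TERM: introduce B -> b, A -> h and substitute in every rule of length ≥2.
BIN: K -> KAB becomes K -> KD, D -> AB.

S -> b | AC | AK; A -> h; B -> b; C -> AA | SC; D -> AB; K -> BA | KD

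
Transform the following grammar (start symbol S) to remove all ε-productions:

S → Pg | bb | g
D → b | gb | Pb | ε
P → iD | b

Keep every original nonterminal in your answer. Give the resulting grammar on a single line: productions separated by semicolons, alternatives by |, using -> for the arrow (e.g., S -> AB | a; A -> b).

S -> g | Pg | bb; D -> b | Pb | gb; P -> b | i | iD

Nullable set: {D}.
Drop D -> ε.
P -> iD: D nullable, giving i | iD.
Unchanged (no nullable symbols): S -> Pg; S -> bb; S -> g; D -> Pb; D -> b; D -> gb; P -> b.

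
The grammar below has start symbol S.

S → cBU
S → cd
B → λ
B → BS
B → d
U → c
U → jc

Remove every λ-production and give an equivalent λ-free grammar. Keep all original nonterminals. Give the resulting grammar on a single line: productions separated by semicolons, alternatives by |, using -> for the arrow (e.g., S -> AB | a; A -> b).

Nullable set: {B}.
S -> cBU: B nullable, giving cBU | cU.
Drop B -> λ.
B -> BS: B nullable, giving BS | S.
Unchanged (no nullable symbols): S -> cd; B -> d; U -> c; U -> jc.

S -> cU | cd | cBU; B -> S | d | BS; U -> c | jc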